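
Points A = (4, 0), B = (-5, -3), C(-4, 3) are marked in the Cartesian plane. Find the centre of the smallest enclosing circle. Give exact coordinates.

Side lengths²: AB² = 90, AC² = 73, BC² = 37.
Since AB² = 90 < 73 + 37 = 110, the triangle is acute, so the smallest enclosing circle is the circumcircle.
Circumcentre = (-27/34, -21/34), r² = 13505/578.
Centre = (-27/34, -21/34).

(-27/34, -21/34)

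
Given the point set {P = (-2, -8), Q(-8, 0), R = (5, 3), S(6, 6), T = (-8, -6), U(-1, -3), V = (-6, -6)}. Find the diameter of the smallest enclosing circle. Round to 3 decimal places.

The farthest pair is S–T with squared distance 340. The circle on this segment as diameter has centre (-1, 0) and r² = 340/4 = 85.
Check P: distance² to centre = 65 ≤ 85, so it lies inside.
All remaining points lie in this disk, and no smaller disk contains both endpoints, so this is the minimum enclosing circle.
Diameter = 2r = 2√85 ≈ 18.439.

18.439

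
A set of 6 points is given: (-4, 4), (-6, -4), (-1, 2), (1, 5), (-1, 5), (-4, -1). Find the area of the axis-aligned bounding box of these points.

63

x ranges over [-6, 1], width 7.
y ranges over [-4, 5], height 9.
Area = 7 × 9 = 63.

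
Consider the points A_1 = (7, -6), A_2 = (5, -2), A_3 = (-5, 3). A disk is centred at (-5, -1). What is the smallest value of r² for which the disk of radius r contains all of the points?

169

The required radius is the distance from (-5, -1) to the farthest point.
Squared distances: 169, 101, 16.
Maximum is 169, attained at A_1.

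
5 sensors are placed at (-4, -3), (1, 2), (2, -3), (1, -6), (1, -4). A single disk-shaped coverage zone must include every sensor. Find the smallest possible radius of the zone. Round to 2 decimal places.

By Welzl's lemma the MEC is supported by two points (diametrically opposite) or three points (on a circumcircle).
The minimum enclosing circle is determined by three boundary points: (-4, -3), (1, 2), (1, -6).
Their circumcentre is (0, -2) with r² = 17.
The farthest remaining point (2, -3) is at distance² 5 ≤ 17.
r = √17 ≈ 4.12.

4.12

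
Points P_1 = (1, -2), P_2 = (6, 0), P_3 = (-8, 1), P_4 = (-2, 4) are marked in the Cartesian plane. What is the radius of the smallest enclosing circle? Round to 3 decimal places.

7.018

The minimum enclosing circle of a finite set is fixed by two of the points (as a diameter) or three (as a circumcircle).
The farthest pair is P_2–P_3 with squared distance 197. The circle on this segment as diameter has centre (-1, 0.5) and r² = 197/4 = 49.25.
Check P_1: distance² to centre = 10.25 ≤ 49.25, so it lies inside.
All remaining points lie in this disk, and no smaller disk contains both endpoints, so this is the minimum enclosing circle.
r = √(49.25) ≈ 7.018.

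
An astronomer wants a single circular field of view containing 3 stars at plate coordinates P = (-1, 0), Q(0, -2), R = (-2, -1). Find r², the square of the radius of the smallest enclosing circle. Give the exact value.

25/18

Side lengths²: PQ² = 5, PR² = 2, QR² = 5.
Since QR² = 5 < 5 + 2 = 7, the triangle is acute, so the smallest enclosing circle is the circumcircle.
Circumcentre = (-5/6, -7/6), r² = 25/18.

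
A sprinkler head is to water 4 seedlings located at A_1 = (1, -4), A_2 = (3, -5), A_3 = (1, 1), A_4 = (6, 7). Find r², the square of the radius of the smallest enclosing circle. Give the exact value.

A smallest enclosing disk is always determined by at most three of the input points on its boundary.
The farthest pair is A_2–A_4 with squared distance 153. The circle on this segment as diameter has centre (4.5, 1) and r² = 153/4 = 38.25.
Check A_1: distance² to centre = 37.25 ≤ 38.25, so it lies inside.
All remaining points lie in this disk, and no smaller disk contains both endpoints, so this is the minimum enclosing circle.

38.25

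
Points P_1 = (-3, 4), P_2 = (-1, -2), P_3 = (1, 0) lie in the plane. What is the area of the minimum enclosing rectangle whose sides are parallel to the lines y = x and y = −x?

In coordinates u = x + y, v = x − y the rectangle is axis-aligned; the map (x,y)→(u,v) scales areas by 2.
u-values: 1, -3, 1; range = 1 − (-3) = 4.
v-values: -7, 1, 1; range = 1 − (-7) = 8.
Area = (4 × 8) / 2 = 16.

16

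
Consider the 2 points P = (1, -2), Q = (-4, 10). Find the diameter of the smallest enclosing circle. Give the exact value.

13

The smallest circle enclosing two points has them as diameter endpoints.
Centre = midpoint = (-1.5, 4); r² = |PQ|²/4 = 169/4 = 42.25.
Diameter = 2r = 2√(42.25) = 13.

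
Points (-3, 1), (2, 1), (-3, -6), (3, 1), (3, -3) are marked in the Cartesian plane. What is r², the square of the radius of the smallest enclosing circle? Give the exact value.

By Welzl's lemma the MEC is supported by two points (diametrically opposite) or three points (on a circumcircle).
The farthest pair is (-3, -6)–(3, 1) with squared distance 85. The circle on this segment as diameter has centre (0, -2.5) and r² = 85/4 = 21.25.
Check (-3, 1): distance² to centre = 21.25 ≤ 21.25, so it lies inside.
All remaining points lie in this disk, and no smaller disk contains both endpoints, so this is the minimum enclosing circle.

21.25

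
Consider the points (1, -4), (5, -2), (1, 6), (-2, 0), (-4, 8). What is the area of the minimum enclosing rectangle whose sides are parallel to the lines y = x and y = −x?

In coordinates u = x + y, v = x − y the rectangle is axis-aligned; the map (x,y)→(u,v) scales areas by 2.
u-values: -3, 3, 7, -2, 4; range = 7 − (-3) = 10.
v-values: 5, 7, -5, -2, -12; range = 7 − (-12) = 19.
Area = (10 × 19) / 2 = 95.

95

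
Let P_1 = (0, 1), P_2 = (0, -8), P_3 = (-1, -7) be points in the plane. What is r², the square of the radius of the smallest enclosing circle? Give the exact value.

Side lengths²: P_1P_2² = 81, P_1P_3² = 65, P_2P_3² = 2.
Since P_1P_2² = 81 ≥ 65 + 2 = 67, the angle opposite P_1P_2 is not acute, so the smallest enclosing circle has P_1P_2 as diameter.
Centre = midpoint of P_1P_2 = (0, -3.5), r² = 81/4 = 20.25.

20.25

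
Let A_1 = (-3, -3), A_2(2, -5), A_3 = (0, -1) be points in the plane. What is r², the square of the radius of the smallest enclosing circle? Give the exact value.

Side lengths²: A_1A_2² = 29, A_1A_3² = 13, A_2A_3² = 20.
Since A_1A_2² = 29 < 20 + 13 = 33, the triangle is acute, so the smallest enclosing circle is the circumcircle.
Circumcentre = (-0.375, -3.6875), r² = 7.36328125.

7.36328125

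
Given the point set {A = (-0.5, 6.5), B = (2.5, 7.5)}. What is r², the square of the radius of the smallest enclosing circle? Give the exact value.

The smallest circle enclosing two points has them as diameter endpoints.
Centre = midpoint = (1, 7); r² = |AB|²/4 = 10/4 = 2.5.

2.5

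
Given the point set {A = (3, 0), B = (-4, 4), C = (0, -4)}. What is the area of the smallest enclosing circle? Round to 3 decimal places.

Side lengths²: AB² = 65, AC² = 25, BC² = 80.
Since BC² = 80 < 65 + 25 = 90, the triangle is acute, so the smallest enclosing circle is the circumcircle.
Circumcentre = (-1.5, 0.25), r² = 20.3125.
Area = π·r² = π·20.3125 ≈ 63.814.

63.814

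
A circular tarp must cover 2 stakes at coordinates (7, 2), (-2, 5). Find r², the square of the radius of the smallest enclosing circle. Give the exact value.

The smallest circle enclosing two points has them as diameter endpoints.
Centre = midpoint = (2.5, 3.5); r² = |(7, 2)−(-2, 5)|²/4 = 90/4 = 22.5.

22.5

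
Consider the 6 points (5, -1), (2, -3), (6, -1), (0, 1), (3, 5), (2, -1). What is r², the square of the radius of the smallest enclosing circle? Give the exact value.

16.25

A smallest enclosing disk is always determined by at most three of the input points on its boundary.
The farthest pair is (2, -3)–(3, 5) with squared distance 65. The circle on this segment as diameter has centre (2.5, 1) and r² = 65/4 = 16.25.
Check (5, -1): distance² to centre = 10.25 ≤ 16.25, so it lies inside.
All remaining points lie in this disk, and no smaller disk contains both endpoints, so this is the minimum enclosing circle.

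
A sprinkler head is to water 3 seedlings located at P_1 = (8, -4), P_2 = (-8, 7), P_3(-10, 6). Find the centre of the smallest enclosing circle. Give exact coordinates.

Side lengths²: P_1P_2² = 377, P_1P_3² = 424, P_2P_3² = 5.
Since P_1P_3² = 424 ≥ 377 + 5 = 382, the angle opposite P_1P_3 is not acute, so the smallest enclosing circle has P_1P_3 as diameter.
Centre = midpoint of P_1P_3 = (-1, 1), r² = 424/4 = 106.
Centre = (-1, 1).

(-1, 1)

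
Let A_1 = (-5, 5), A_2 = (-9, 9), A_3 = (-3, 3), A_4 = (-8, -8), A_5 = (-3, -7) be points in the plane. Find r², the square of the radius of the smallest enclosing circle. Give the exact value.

The minimum enclosing circle is determined by three boundary points: A_2, A_4, A_5.
Their circumcentre is (-306/43, 25/43) with r² = 137605/1849.
The farthest remaining point A_1 is at distance² 44381/1849 ≤ 137605/1849.

137605/1849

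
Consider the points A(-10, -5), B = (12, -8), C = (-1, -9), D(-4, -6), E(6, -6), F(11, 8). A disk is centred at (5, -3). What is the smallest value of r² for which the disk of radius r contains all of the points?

The required radius is the distance from (5, -3) to the farthest point.
Squared distances: 229, 74, 72, 90, 10, 157.
Maximum is 229, attained at A.

229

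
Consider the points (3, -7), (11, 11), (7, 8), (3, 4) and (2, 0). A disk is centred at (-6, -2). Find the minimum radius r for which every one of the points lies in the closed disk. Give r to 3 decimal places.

21.401

The required radius is the distance from (-6, -2) to the farthest point.
Squared distances: 106, 458, 269, 117, 68.
Maximum is 458, attained at (11, 11).
r = √458 ≈ 21.401.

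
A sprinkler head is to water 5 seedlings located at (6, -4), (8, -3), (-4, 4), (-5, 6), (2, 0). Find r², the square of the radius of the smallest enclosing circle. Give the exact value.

62.5

The minimum enclosing circle of a finite set is fixed by two of the points (as a diameter) or three (as a circumcircle).
The farthest pair is (8, -3)–(-5, 6) with squared distance 250. The circle on this segment as diameter has centre (1.5, 1.5) and r² = 250/4 = 62.5.
Check (6, -4): distance² to centre = 50.5 ≤ 62.5, so it lies inside.
All remaining points lie in this disk, and no smaller disk contains both endpoints, so this is the minimum enclosing circle.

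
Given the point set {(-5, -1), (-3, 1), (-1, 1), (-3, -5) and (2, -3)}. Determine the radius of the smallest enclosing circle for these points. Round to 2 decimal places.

A smallest enclosing disk is always determined by at most three of the input points on its boundary.
The farthest pair is (-5, -1)–(2, -3) with squared distance 53. The circle on this segment as diameter has centre (-1.5, -2) and r² = 53/4 = 13.25.
Check (-3, 1): distance² to centre = 11.25 ≤ 13.25, so it lies inside.
All remaining points lie in this disk, and no smaller disk contains both endpoints, so this is the minimum enclosing circle.
r = √(13.25) ≈ 3.64.

3.64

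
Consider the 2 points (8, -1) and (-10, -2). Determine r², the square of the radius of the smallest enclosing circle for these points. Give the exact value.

The smallest circle enclosing two points has them as diameter endpoints.
Centre = midpoint = (-1, -1.5); r² = |(8, -1)−(-10, -2)|²/4 = 325/4 = 81.25.

81.25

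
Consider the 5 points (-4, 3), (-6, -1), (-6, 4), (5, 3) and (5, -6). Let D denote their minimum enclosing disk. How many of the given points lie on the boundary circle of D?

The farthest pair is (-6, 4)–(5, -6) with squared distance 221. The circle on this segment as diameter has centre (-0.5, -1) and r² = 221/4 = 55.25.
Check (-4, 3): distance² to centre = 28.25 ≤ 55.25, so it lies inside.
All remaining points lie in this disk, and no smaller disk contains both endpoints, so this is the minimum enclosing circle.
The points at distance exactly r from the centre are (-6, 4), (5, -6) — 2 points.

2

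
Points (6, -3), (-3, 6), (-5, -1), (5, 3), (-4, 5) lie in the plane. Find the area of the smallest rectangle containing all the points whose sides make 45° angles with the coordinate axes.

In coordinates u = x + y, v = x − y the rectangle is axis-aligned; the map (x,y)→(u,v) scales areas by 2.
u-values: 3, 3, -6, 8, 1; range = 8 − (-6) = 14.
v-values: 9, -9, -4, 2, -9; range = 9 − (-9) = 18.
Area = (14 × 18) / 2 = 126.

126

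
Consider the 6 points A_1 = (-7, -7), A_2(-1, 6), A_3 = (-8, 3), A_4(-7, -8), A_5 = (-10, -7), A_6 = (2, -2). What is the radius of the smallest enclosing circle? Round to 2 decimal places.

By Welzl's lemma the MEC is supported by two points (diametrically opposite) or three points (on a circumcircle).
The farthest pair is A_2–A_5 with squared distance 250. The circle on this segment as diameter has centre (-5.5, -0.5) and r² = 250/4 = 62.5.
Check A_1: distance² to centre = 44.5 ≤ 62.5, so it lies inside.
All remaining points lie in this disk, and no smaller disk contains both endpoints, so this is the minimum enclosing circle.
r = √(62.5) ≈ 7.91.

7.91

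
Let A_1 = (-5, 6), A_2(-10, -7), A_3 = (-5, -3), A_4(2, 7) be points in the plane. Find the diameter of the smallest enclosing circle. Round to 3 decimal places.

The farthest pair is A_2–A_4 with squared distance 340. The circle on this segment as diameter has centre (-4, 0) and r² = 340/4 = 85.
Check A_1: distance² to centre = 37 ≤ 85, so it lies inside.
All remaining points lie in this disk, and no smaller disk contains both endpoints, so this is the minimum enclosing circle.
Diameter = 2r = 2√85 ≈ 18.439.

18.439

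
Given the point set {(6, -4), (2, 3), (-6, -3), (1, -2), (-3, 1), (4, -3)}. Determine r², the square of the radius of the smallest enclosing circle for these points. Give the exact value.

36.81640625

By Welzl's lemma the MEC is supported by two points (diametrically opposite) or three points (on a circumcircle).
The minimum enclosing circle is determined by three boundary points: (6, -4), (2, 3), (-6, -3).
Their circumcentre is (0.0625, -2.75) with r² = 36.81640625.
The farthest remaining point (-3, 1) is at distance² 23.44140625 ≤ 36.81640625.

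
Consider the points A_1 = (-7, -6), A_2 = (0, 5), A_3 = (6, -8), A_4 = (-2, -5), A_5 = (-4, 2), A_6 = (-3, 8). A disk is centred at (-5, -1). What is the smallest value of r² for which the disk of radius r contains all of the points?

170

The required radius is the distance from (-5, -1) to the farthest point.
Squared distances: 29, 61, 170, 25, 10, 85.
Maximum is 170, attained at A_3.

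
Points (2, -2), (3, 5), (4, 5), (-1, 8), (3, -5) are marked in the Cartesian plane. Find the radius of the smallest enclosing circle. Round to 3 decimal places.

A smallest enclosing disk is always determined by at most three of the input points on its boundary.
The farthest pair is (-1, 8)–(3, -5) with squared distance 185. The circle on this segment as diameter has centre (1, 1.5) and r² = 185/4 = 46.25.
Check (2, -2): distance² to centre = 13.25 ≤ 46.25, so it lies inside.
All remaining points lie in this disk, and no smaller disk contains both endpoints, so this is the minimum enclosing circle.
r = √(46.25) ≈ 6.801.

6.801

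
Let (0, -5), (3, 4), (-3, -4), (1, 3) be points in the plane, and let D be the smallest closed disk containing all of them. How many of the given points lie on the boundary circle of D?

3

The minimum enclosing circle of a finite set is fixed by two of the points (as a diameter) or three (as a circumcircle).
The farthest pair is (3, 4)–(-3, -4) with squared distance 100. The circle on this segment as diameter has centre (0, 0) and r² = 100/4 = 25.
Check (0, -5): distance² to centre = 25 ≤ 25, so it lies inside.
All remaining points lie in this disk, and no smaller disk contains both endpoints, so this is the minimum enclosing circle.
The points at distance exactly r from the centre are (0, -5), (3, 4), (-3, -4) — 3 points.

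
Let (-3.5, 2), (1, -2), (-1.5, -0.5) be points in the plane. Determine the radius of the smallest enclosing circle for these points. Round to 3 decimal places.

3.010

Call the three points A, B, C in the order given.
Side lengths²: AB² = 36.25, AC² = 10.25, BC² = 8.5.
Since AB² = 36.25 ≥ 10.25 + 8.5 = 18.75, the angle opposite AB is not acute, so the smallest enclosing circle has AB as diameter.
Centre = midpoint of AB = (-1.25, 0), r² = 36.25/4 = 9.0625.
r = √(9.0625) ≈ 3.010.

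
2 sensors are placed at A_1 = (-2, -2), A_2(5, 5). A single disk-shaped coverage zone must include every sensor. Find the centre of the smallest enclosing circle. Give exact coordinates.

The smallest circle enclosing two points has them as diameter endpoints.
Centre = midpoint = (1.5, 1.5); r² = |A_1A_2|²/4 = 98/4 = 24.5.
Centre = (1.5, 1.5).

(1.5, 1.5)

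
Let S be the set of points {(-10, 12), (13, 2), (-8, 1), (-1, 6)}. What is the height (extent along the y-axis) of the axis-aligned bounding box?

max y = 12, min y = 1, so height = 11.

11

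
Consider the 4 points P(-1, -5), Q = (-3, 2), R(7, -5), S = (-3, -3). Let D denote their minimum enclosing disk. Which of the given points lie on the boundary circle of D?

Q, R

The minimum enclosing circle of a finite set is fixed by two of the points (as a diameter) or three (as a circumcircle).
The farthest pair is Q–R with squared distance 149. The circle on this segment as diameter has centre (2, -1.5) and r² = 149/4 = 37.25.
Check P: distance² to centre = 21.25 ≤ 37.25, so it lies inside.
All remaining points lie in this disk, and no smaller disk contains both endpoints, so this is the minimum enclosing circle.
The points at distance exactly r from the centre are Q, R — 2 points.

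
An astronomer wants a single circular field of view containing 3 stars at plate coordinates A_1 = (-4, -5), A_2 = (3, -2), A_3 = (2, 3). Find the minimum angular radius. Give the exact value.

5

Side lengths²: A_1A_2² = 58, A_1A_3² = 100, A_2A_3² = 26.
Since A_1A_3² = 100 ≥ 58 + 26 = 84, the angle opposite A_1A_3 is not acute, so the smallest enclosing circle has A_1A_3 as diameter.
Centre = midpoint of A_1A_3 = (-1, -1), r² = 100/4 = 25.
r = √25 = 5.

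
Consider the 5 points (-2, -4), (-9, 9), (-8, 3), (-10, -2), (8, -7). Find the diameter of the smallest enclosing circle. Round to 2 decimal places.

The minimum enclosing circle of a finite set is fixed by two of the points (as a diameter) or three (as a circumcircle).
The farthest pair is (-9, 9)–(8, -7) with squared distance 545. The circle on this segment as diameter has centre (-0.5, 1) and r² = 545/4 = 136.25.
Check (-2, -4): distance² to centre = 27.25 ≤ 136.25, so it lies inside.
All remaining points lie in this disk, and no smaller disk contains both endpoints, so this is the minimum enclosing circle.
Diameter = 2r = 2√(136.25) ≈ 23.35.

23.35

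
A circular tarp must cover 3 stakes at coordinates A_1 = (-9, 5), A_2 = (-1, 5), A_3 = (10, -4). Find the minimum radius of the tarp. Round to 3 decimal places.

Side lengths²: A_1A_2² = 64, A_1A_3² = 442, A_2A_3² = 202.
Since A_1A_3² = 442 ≥ 202 + 64 = 266, the angle opposite A_1A_3 is not acute, so the smallest enclosing circle has A_1A_3 as diameter.
Centre = midpoint of A_1A_3 = (0.5, 0.5), r² = 442/4 = 110.5.
r = √(110.5) ≈ 10.512.

10.512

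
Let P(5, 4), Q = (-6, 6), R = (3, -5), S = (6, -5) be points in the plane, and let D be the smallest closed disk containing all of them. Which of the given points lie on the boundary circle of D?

The farthest pair is Q–S with squared distance 265. The circle on this segment as diameter has centre (0, 0.5) and r² = 265/4 = 66.25.
Check P: distance² to centre = 37.25 ≤ 66.25, so it lies inside.
All remaining points lie in this disk, and no smaller disk contains both endpoints, so this is the minimum enclosing circle.
The points at distance exactly r from the centre are Q, S — 2 points.

Q, S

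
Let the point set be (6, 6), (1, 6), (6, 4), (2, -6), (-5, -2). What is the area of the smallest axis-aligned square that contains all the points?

144

The bounding box has width 11 and height 12.
An axis-aligned square enclosing the set must have side ≥ max(width, height).
So the minimum side is max(11, 12) = 12.
Area = 12² = 144.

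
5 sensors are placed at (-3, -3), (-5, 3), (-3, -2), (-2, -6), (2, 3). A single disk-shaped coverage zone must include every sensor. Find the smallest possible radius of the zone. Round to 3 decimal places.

5.191

The minimum enclosing circle of a finite set is fixed by two of the points (as a diameter) or three (as a circumcircle).
The minimum enclosing circle is determined by three boundary points: (-5, 3), (-2, -6), (2, 3).
Their circumcentre is (-1.5, -5/6) with r² = 485/18.
The farthest remaining point (-3, -3) is at distance² 125/18 ≤ 485/18.
r = √(485/18) ≈ 5.191.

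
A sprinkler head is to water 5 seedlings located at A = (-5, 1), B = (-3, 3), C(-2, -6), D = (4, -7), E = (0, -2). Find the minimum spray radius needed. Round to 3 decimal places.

6.114

By Welzl's lemma the MEC is supported by two points (diametrically opposite) or three points (on a circumcircle).
The minimum enclosing circle is determined by three boundary points: A, B, D.
Their circumcentre is (7/34, -75/34) with r² = 21605/578.
The farthest remaining point C is at distance² 11133/578 ≤ 21605/578.
r = √(21605/578) ≈ 6.114.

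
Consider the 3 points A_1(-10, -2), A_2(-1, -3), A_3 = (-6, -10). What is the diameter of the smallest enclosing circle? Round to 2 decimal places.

Side lengths²: A_1A_2² = 82, A_1A_3² = 80, A_2A_3² = 74.
Since A_1A_2² = 82 < 80 + 74 = 154, the triangle is acute, so the smallest enclosing circle is the circumcircle.
Circumcentre = (-98/17, -83/17), r² = 7585/289.
Diameter = 2r = 2√(7585/289) ≈ 10.25.

10.25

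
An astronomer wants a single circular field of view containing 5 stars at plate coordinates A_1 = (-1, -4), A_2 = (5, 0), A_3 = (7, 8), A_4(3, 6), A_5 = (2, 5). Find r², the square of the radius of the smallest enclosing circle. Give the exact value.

By Welzl's lemma the MEC is supported by two points (diametrically opposite) or three points (on a circumcircle).
The farthest pair is A_1–A_3 with squared distance 208. The circle on this segment as diameter has centre (3, 2) and r² = 208/4 = 52.
Check A_2: distance² to centre = 8 ≤ 52, so it lies inside.
All remaining points lie in this disk, and no smaller disk contains both endpoints, so this is the minimum enclosing circle.

52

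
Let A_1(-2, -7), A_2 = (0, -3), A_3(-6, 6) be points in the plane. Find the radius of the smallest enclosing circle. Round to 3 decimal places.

Side lengths²: A_1A_2² = 20, A_1A_3² = 185, A_2A_3² = 117.
Since A_1A_3² = 185 ≥ 117 + 20 = 137, the angle opposite A_1A_3 is not acute, so the smallest enclosing circle has A_1A_3 as diameter.
Centre = midpoint of A_1A_3 = (-4, -0.5), r² = 185/4 = 46.25.
r = √(46.25) ≈ 6.801.

6.801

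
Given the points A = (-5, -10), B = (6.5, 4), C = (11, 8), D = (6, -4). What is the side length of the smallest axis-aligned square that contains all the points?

18

The bounding box has width 16 and height 18.
An axis-aligned square enclosing the set must have side ≥ max(width, height).
So the minimum side is max(16, 18) = 18.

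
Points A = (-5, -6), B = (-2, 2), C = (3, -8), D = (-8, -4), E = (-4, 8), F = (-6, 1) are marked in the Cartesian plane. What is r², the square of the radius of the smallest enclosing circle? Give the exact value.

76.25

The farthest pair is C–E with squared distance 305. The circle on this segment as diameter has centre (-0.5, 0) and r² = 305/4 = 76.25.
Check A: distance² to centre = 56.25 ≤ 76.25, so it lies inside.
All remaining points lie in this disk, and no smaller disk contains both endpoints, so this is the minimum enclosing circle.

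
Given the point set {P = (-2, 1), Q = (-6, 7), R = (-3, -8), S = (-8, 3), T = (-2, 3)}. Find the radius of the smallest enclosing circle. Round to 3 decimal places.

7.649

The farthest pair is Q–R with squared distance 234. The circle on this segment as diameter has centre (-4.5, -0.5) and r² = 234/4 = 58.5.
Check P: distance² to centre = 8.5 ≤ 58.5, so it lies inside.
All remaining points lie in this disk, and no smaller disk contains both endpoints, so this is the minimum enclosing circle.
r = √(58.5) ≈ 7.649.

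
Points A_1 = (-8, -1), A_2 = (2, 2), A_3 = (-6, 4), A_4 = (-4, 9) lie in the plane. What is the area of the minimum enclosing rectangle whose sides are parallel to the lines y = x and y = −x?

91

In coordinates u = x + y, v = x − y the rectangle is axis-aligned; the map (x,y)→(u,v) scales areas by 2.
u-values: -9, 4, -2, 5; range = 5 − (-9) = 14.
v-values: -7, 0, -10, -13; range = 0 − (-13) = 13.
Area = (14 × 13) / 2 = 91.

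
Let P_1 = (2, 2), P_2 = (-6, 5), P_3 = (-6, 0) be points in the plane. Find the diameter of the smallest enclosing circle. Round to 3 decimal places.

8.807

Side lengths²: P_1P_2² = 73, P_1P_3² = 68, P_2P_3² = 25.
Since P_1P_2² = 73 < 68 + 25 = 93, the triangle is acute, so the smallest enclosing circle is the circumcircle.
Circumcentre = (-2.375, 2.5), r² = 19.390625.
Diameter = 2r = 2√(19.390625) ≈ 8.807.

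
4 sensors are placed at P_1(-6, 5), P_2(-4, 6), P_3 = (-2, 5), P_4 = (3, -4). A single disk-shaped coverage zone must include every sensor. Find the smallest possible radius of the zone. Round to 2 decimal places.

6.36

A smallest enclosing disk is always determined by at most three of the input points on its boundary.
The farthest pair is P_1–P_4 with squared distance 162. The circle on this segment as diameter has centre (-1.5, 0.5) and r² = 162/4 = 40.5.
Check P_2: distance² to centre = 36.5 ≤ 40.5, so it lies inside.
All remaining points lie in this disk, and no smaller disk contains both endpoints, so this is the minimum enclosing circle.
r = √(40.5) ≈ 6.36.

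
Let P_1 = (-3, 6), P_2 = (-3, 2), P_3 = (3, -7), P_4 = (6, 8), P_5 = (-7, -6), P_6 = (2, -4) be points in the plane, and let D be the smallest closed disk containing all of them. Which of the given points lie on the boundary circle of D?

P_4, P_5

The farthest pair is P_4–P_5 with squared distance 365. The circle on this segment as diameter has centre (-0.5, 1) and r² = 365/4 = 91.25.
Check P_1: distance² to centre = 31.25 ≤ 91.25, so it lies inside.
All remaining points lie in this disk, and no smaller disk contains both endpoints, so this is the minimum enclosing circle.
The points at distance exactly r from the centre are P_4, P_5 — 2 points.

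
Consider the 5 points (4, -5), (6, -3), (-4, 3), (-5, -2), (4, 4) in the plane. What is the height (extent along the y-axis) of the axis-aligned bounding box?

9

max y = 4, min y = -5, so height = 9.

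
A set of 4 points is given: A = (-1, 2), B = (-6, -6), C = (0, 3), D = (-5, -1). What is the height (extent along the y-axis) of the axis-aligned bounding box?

max y = 3, min y = -6, so height = 9.

9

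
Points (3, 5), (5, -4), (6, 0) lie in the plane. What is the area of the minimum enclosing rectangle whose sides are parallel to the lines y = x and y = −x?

38.5

In coordinates u = x + y, v = x − y the rectangle is axis-aligned; the map (x,y)→(u,v) scales areas by 2.
u-values: 8, 1, 6; range = 8 − 1 = 7.
v-values: -2, 9, 6; range = 9 − (-2) = 11.
Area = (7 × 11) / 2 = 38.5.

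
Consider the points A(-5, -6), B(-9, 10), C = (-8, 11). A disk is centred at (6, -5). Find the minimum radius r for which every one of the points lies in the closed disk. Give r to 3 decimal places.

21.260

The required radius is the distance from (6, -5) to the farthest point.
Squared distances: 122, 450, 452.
Maximum is 452, attained at C.
r = √452 ≈ 21.260.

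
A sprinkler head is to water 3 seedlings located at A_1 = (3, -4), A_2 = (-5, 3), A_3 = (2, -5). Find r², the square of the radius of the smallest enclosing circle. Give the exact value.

Side lengths²: A_1A_2² = 113, A_1A_3² = 2, A_2A_3² = 113.
Since A_2A_3² = 113 < 113 + 2 = 115, the triangle is acute, so the smallest enclosing circle is the circumcircle.
Circumcentre = (-37/30, -23/30), r² = 12769/450.

12769/450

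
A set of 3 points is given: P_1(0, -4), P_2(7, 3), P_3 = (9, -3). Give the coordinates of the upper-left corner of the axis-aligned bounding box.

x-range [0, 9], y-range [-4, 3].
The upper-left corner is (0, 3).

(0, 3)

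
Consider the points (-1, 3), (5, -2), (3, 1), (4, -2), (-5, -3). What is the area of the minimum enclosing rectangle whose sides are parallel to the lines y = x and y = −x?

In coordinates u = x + y, v = x − y the rectangle is axis-aligned; the map (x,y)→(u,v) scales areas by 2.
u-values: 2, 3, 4, 2, -8; range = 4 − (-8) = 12.
v-values: -4, 7, 2, 6, -2; range = 7 − (-4) = 11.
Area = (12 × 11) / 2 = 66.

66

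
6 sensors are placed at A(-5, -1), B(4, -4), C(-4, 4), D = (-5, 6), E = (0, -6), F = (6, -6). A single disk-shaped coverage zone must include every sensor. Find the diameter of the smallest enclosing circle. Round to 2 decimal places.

16.28

The minimum enclosing circle of a finite set is fixed by two of the points (as a diameter) or three (as a circumcircle).
The farthest pair is D–F with squared distance 265. The circle on this segment as diameter has centre (0.5, 0) and r² = 265/4 = 66.25.
Check A: distance² to centre = 31.25 ≤ 66.25, so it lies inside.
All remaining points lie in this disk, and no smaller disk contains both endpoints, so this is the minimum enclosing circle.
Diameter = 2r = 2√(66.25) ≈ 16.28.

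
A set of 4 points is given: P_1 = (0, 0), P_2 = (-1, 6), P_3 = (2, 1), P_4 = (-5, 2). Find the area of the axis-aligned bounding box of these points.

42

x ranges over [-5, 2], width 7.
y ranges over [0, 6], height 6.
Area = 7 × 6 = 42.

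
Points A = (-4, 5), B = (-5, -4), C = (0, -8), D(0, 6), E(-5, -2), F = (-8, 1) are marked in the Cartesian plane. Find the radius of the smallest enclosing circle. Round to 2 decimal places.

7.10

The minimum enclosing circle is determined by three boundary points: C, D, F.
Their circumcentre is (-1.1875, -1) with r² = 50.41015625.
The farthest remaining point A is at distance² 43.91015625 ≤ 50.41015625.
r = √(50.41015625) ≈ 7.10.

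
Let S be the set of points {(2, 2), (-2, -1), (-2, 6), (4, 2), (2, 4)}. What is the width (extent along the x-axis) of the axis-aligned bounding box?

6

max x = 4, min x = -2, so width = 6.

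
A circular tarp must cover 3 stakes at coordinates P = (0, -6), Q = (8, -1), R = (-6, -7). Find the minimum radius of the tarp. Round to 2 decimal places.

7.62

Side lengths²: PQ² = 89, PR² = 37, QR² = 232.
Since QR² = 232 ≥ 89 + 37 = 126, the angle opposite QR is not acute, so the smallest enclosing circle has QR as diameter.
Centre = midpoint of QR = (1, -4), r² = 232/4 = 58.
r = √58 ≈ 7.62.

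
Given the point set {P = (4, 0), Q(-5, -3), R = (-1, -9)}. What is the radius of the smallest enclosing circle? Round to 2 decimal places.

Side lengths²: PQ² = 90, PR² = 106, QR² = 52.
Since PR² = 106 < 90 + 52 = 142, the triangle is acute, so the smallest enclosing circle is the circumcircle.
Circumcentre = (3/11, -42/11), r² = 3445/121.
r = √(3445/121) ≈ 5.34.

5.34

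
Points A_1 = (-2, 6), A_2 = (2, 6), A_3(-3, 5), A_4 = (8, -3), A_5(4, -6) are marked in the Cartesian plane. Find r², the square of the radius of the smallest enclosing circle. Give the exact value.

22625/484

The minimum enclosing circle is determined by three boundary points: A_1, A_4, A_5.
Their circumcentre is (24/11, 13/22) with r² = 22625/484.
The farthest remaining point A_3 is at distance² 22405/484 ≤ 22625/484.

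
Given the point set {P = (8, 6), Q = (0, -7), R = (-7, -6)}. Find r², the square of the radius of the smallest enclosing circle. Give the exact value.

Side lengths²: PQ² = 233, PR² = 369, QR² = 50.
Since PR² = 369 ≥ 233 + 50 = 283, the angle opposite PR is not acute, so the smallest enclosing circle has PR as diameter.
Centre = midpoint of PR = (0.5, 0), r² = 369/4 = 92.25.

92.25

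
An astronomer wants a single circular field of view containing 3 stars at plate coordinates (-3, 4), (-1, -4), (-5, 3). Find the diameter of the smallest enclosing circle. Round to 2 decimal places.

Call the three points A, B, C in the order given.
Side lengths²: AB² = 68, AC² = 5, BC² = 65.
Since AB² = 68 < 65 + 5 = 70, the triangle is acute, so the smallest enclosing circle is the circumcircle.
Circumcentre = (-20/9, -1/18), r² = 5525/324.
Diameter = 2r = 2√(5525/324) ≈ 8.26.

8.26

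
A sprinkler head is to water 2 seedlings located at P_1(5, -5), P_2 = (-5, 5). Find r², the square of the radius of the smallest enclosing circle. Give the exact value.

The smallest circle enclosing two points has them as diameter endpoints.
Centre = midpoint = (0, 0); r² = |P_1P_2|²/4 = 200/4 = 50.

50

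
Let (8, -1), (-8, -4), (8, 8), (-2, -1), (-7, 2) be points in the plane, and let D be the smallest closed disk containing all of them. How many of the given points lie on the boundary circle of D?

2

A smallest enclosing disk is always determined by at most three of the input points on its boundary.
The farthest pair is (-8, -4)–(8, 8) with squared distance 400. The circle on this segment as diameter has centre (0, 2) and r² = 400/4 = 100.
Check (8, -1): distance² to centre = 73 ≤ 100, so it lies inside.
All remaining points lie in this disk, and no smaller disk contains both endpoints, so this is the minimum enclosing circle.
The points at distance exactly r from the centre are (-8, -4), (8, 8) — 2 points.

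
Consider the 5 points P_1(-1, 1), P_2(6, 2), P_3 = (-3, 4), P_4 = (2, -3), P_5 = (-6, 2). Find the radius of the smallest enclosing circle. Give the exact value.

6

By Welzl's lemma the MEC is supported by two points (diametrically opposite) or three points (on a circumcircle).
The farthest pair is P_2–P_5 with squared distance 144. The circle on this segment as diameter has centre (0, 2) and r² = 144/4 = 36.
Check P_1: distance² to centre = 2 ≤ 36, so it lies inside.
All remaining points lie in this disk, and no smaller disk contains both endpoints, so this is the minimum enclosing circle.
r = √36 = 6.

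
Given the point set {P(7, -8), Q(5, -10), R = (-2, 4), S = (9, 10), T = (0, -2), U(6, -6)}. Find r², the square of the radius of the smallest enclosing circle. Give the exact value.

The farthest pair is Q–S with squared distance 416. The circle on this segment as diameter has centre (7, 0) and r² = 416/4 = 104.
Check P: distance² to centre = 64 ≤ 104, so it lies inside.
All remaining points lie in this disk, and no smaller disk contains both endpoints, so this is the minimum enclosing circle.

104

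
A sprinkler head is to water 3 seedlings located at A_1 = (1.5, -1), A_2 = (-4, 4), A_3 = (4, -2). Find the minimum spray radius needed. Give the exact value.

Side lengths²: A_1A_2² = 55.25, A_1A_3² = 7.25, A_2A_3² = 100.
Since A_2A_3² = 100 ≥ 55.25 + 7.25 = 62.5, the angle opposite A_2A_3 is not acute, so the smallest enclosing circle has A_2A_3 as diameter.
Centre = midpoint of A_2A_3 = (0, 1), r² = 100/4 = 25.
r = √25 = 5.

5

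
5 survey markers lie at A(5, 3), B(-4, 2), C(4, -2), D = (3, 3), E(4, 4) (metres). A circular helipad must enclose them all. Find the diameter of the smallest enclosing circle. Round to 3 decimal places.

The minimum enclosing circle is determined by three boundary points: A, B, C.
Their circumcentre is (7/11, 14/11) with r² = 2665/121.
The farthest remaining point E is at distance² 2269/121 ≤ 2665/121.
Diameter = 2r = 2√(2665/121) ≈ 9.386.

9.386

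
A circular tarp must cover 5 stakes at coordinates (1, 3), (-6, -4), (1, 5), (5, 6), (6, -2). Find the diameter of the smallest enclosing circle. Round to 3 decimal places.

14.866

The farthest pair is (-6, -4)–(5, 6) with squared distance 221. The circle on this segment as diameter has centre (-0.5, 1) and r² = 221/4 = 55.25.
Check (1, 3): distance² to centre = 6.25 ≤ 55.25, so it lies inside.
All remaining points lie in this disk, and no smaller disk contains both endpoints, so this is the minimum enclosing circle.
Diameter = 2r = 2√(55.25) ≈ 14.866.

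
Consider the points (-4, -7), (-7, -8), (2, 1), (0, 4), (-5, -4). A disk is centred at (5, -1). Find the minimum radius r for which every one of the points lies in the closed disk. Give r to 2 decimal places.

The required radius is the distance from (5, -1) to the farthest point.
Squared distances: 117, 193, 13, 50, 109.
Maximum is 193, attained at (-7, -8).
r = √193 ≈ 13.89.

13.89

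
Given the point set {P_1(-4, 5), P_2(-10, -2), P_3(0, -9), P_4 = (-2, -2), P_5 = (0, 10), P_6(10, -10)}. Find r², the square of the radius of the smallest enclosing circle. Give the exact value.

138.203125

The minimum enclosing circle of a finite set is fixed by two of the points (as a diameter) or three (as a circumcircle).
The minimum enclosing circle is determined by three boundary points: P_2, P_5, P_6.
Their circumcentre is (1.75, -1.625) with r² = 138.203125.
The farthest remaining point P_1 is at distance² 76.953125 ≤ 138.203125.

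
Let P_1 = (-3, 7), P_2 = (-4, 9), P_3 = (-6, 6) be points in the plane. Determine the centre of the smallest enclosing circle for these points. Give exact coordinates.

(-67/14, 103/14)

Side lengths²: P_1P_2² = 5, P_1P_3² = 10, P_2P_3² = 13.
Since P_2P_3² = 13 < 10 + 5 = 15, the triangle is acute, so the smallest enclosing circle is the circumcircle.
Circumcentre = (-67/14, 103/14), r² = 325/98.
Centre = (-67/14, 103/14).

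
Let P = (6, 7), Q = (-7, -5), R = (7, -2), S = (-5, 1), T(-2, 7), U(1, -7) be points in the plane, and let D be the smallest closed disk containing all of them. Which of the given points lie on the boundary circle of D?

P, Q

The farthest pair is P–Q with squared distance 313. The circle on this segment as diameter has centre (-0.5, 1) and r² = 313/4 = 78.25.
Check R: distance² to centre = 65.25 ≤ 78.25, so it lies inside.
All remaining points lie in this disk, and no smaller disk contains both endpoints, so this is the minimum enclosing circle.
The points at distance exactly r from the centre are P, Q — 2 points.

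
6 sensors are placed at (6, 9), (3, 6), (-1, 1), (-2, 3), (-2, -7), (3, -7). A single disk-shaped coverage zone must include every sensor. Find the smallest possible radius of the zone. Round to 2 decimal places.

8.94

By Welzl's lemma the MEC is supported by two points (diametrically opposite) or three points (on a circumcircle).
The farthest pair is (6, 9)–(-2, -7) with squared distance 320. The circle on this segment as diameter has centre (2, 1) and r² = 320/4 = 80.
Check (3, 6): distance² to centre = 26 ≤ 80, so it lies inside.
All remaining points lie in this disk, and no smaller disk contains both endpoints, so this is the minimum enclosing circle.
r = √80 ≈ 8.94.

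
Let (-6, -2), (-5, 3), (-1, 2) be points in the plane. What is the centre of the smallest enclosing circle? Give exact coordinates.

Call the three points A, B, C in the order given.
Side lengths²: AB² = 26, AC² = 41, BC² = 17.
Since AC² = 41 < 26 + 17 = 43, the triangle is acute, so the smallest enclosing circle is the circumcircle.
Circumcentre = (-151/42, 5/42), r² = 9061/882.
Centre = (-151/42, 5/42).

(-151/42, 5/42)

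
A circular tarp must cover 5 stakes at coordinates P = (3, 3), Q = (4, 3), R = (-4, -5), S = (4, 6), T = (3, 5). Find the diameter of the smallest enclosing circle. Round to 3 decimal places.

13.601

The minimum enclosing circle of a finite set is fixed by two of the points (as a diameter) or three (as a circumcircle).
The farthest pair is R–S with squared distance 185. The circle on this segment as diameter has centre (0, 0.5) and r² = 185/4 = 46.25.
Check P: distance² to centre = 15.25 ≤ 46.25, so it lies inside.
All remaining points lie in this disk, and no smaller disk contains both endpoints, so this is the minimum enclosing circle.
Diameter = 2r = 2√(46.25) ≈ 13.601.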